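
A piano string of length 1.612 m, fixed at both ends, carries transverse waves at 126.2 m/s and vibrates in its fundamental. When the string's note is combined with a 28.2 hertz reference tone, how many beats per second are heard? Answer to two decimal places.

For a string fixed at both ends, f_n = n·v/(2L) = 1·126.2/(2·1.612) = 39.1439 Hz.
f_beat = |39.1439 − 28.2| = 10.94 Hz.

10.94 Hz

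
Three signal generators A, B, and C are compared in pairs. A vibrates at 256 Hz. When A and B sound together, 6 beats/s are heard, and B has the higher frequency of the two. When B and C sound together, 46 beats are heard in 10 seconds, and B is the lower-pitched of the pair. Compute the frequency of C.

B is above A, so f_B = 256 + 6 = 262 Hz.
B–C: Beat frequency = 46/10 = 4.6 Hz.
C is above B, so f_C = 262 + 4.6 = 266.6 Hz.

266.6 Hz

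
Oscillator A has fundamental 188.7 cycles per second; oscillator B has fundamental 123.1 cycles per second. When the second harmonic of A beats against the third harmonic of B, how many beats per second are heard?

Second harmonic of the first: 2·188.7 = 377.4 Hz.
Third harmonic of the second: 3·123.1 = 369.3 Hz.
f_beat = |377.4 − 369.3| = 8.1 Hz.

8.1 Hz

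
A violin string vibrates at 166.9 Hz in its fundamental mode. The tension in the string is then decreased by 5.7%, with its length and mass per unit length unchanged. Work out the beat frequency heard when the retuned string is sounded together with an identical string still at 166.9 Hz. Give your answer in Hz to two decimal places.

4.83 Hz

For a string, f ∝ √T, so the new frequency is 166.9·√0.943 = 162.0736 Hz.
f_beat = |162.0736 − 166.9| = 4.83 Hz.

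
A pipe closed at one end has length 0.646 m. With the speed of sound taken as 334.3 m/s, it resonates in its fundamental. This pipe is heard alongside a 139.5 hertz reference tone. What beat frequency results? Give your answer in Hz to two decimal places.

10.13 Hz

Closed pipe (odd harmonics): f_n = n·v/(4L) = 1·334.3/(4·0.646) = 129.3731 Hz.
f_beat = |129.3731 − 139.5| = 10.13 Hz.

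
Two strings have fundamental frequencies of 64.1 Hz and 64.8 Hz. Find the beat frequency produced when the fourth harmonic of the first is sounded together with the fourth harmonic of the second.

2.8 Hz

Fourth harmonic of the first: 4·64.1 = 256.4 Hz.
Fourth harmonic of the second: 4·64.8 = 259.2 Hz.
f_beat = |256.4 − 259.2| = 2.8 Hz.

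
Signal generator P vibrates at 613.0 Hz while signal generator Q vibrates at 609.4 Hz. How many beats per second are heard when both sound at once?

3.6 Hz

The beat frequency equals the magnitude of the frequency difference.
|613.0 − 609.4| = 3.6 Hz.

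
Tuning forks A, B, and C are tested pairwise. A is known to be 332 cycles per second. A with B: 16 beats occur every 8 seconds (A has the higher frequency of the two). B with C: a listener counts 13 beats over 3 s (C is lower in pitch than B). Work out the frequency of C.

325.6667 Hz

A–B: Beat frequency = 16/8 = 2 Hz.
B is below A, so f_B = 332 − 2 = 330 Hz.
B–C: Beat frequency = 13/3 = 4.3333 Hz.
C is below B, so f_C = 330 − 4.3333 = 325.6667 Hz.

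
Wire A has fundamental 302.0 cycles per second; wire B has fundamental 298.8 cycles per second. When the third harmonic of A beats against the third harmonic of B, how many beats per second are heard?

9.6 Hz

Third harmonic of the first: 3·302.0 = 906.0 Hz.
Third harmonic of the second: 3·298.8 = 896.4 Hz.
f_beat = |906.0 − 896.4| = 9.6 Hz.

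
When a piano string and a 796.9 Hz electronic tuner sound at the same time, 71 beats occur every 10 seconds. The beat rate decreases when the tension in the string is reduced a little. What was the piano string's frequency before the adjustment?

Beat frequency = 71/10 = 7.1 Hz.
|f − 796.9| = 7.1, so the piano string was at either 789.8 Hz or 804 Hz.
Lower tension means lower frequency; the adjustment lowers the piano string's frequency.
The beat rate fell, so the adjustment moved the piano string toward 796.9 Hz — it must have started above the reference.

804 Hz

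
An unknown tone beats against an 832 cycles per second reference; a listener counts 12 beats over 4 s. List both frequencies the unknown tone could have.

829 Hz or 835 Hz

Beat frequency = 12/4 = 3 Hz.
|f − 832| = 3, so f = 832 ± 3.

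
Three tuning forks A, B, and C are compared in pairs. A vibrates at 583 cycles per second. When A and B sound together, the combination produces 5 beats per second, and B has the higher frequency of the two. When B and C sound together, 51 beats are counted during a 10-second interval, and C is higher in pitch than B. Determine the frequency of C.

593.1 Hz

B is above A, so f_B = 583 + 5 = 588 Hz.
B–C: Beat frequency = 51/10 = 5.1 Hz.
C is above B, so f_C = 588 + 5.1 = 593.1 Hz.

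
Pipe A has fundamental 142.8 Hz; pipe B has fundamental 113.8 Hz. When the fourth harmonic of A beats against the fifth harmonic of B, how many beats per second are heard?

2.2 Hz

Fourth harmonic of the first: 4·142.8 = 571.2 Hz.
Fifth harmonic of the second: 5·113.8 = 569.0 Hz.
f_beat = |571.2 − 569.0| = 2.2 Hz.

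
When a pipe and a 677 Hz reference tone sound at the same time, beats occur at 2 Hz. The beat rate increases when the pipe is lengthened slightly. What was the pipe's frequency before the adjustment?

675 Hz

|f − 677| = 2, so the pipe was at either 675 Hz or 679 Hz.
A longer pipe has a lower fundamental; the adjustment lowers the pipe's frequency.
The beat rate rose, so the adjustment moved the pipe further from 677 Hz — it was already below the reference.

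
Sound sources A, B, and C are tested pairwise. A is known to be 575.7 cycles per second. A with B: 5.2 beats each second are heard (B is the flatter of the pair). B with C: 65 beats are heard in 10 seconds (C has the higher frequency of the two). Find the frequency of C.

B is below A, so f_B = 575.7 − 5.2 = 570.5 Hz.
B–C: Beat frequency = 65/10 = 6.5 Hz.
C is above B, so f_C = 570.5 + 6.5 = 577 Hz.

577 Hz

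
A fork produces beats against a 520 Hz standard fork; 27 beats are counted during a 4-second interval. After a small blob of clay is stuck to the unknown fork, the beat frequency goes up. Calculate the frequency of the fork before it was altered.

513.25 Hz

Beat frequency = 27/4 = 6.75 Hz.
|f − 520| = 6.75, so the fork was at either 513.25 Hz or 526.75 Hz.
Adding mass to a fork lowers its frequency; the adjustment lowers the fork's frequency.
The beat rate rose, so the adjustment moved the fork further from 520 Hz — it was already below the reference.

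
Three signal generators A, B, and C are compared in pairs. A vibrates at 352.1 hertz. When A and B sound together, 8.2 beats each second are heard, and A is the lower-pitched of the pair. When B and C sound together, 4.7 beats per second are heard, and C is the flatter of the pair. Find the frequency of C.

355.6 Hz

B is above A, so f_B = 352.1 + 8.2 = 360.3 Hz.
C is below B, so f_C = 360.3 − 4.7 = 355.6 Hz.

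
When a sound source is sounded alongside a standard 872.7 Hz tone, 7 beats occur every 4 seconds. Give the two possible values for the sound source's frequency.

Beat frequency = 7/4 = 1.75 Hz.
|f − 872.7| = 1.75, so f = 872.7 ± 1.75.

870.95 Hz or 874.45 Hz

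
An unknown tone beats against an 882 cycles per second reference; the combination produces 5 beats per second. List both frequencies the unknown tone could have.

877 Hz or 887 Hz

|f − 882| = 5, so f = 882 ± 5.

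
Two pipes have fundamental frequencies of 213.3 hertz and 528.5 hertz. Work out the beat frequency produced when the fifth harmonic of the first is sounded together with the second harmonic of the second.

9.5 Hz

Fifth harmonic of the first: 5·213.3 = 1066.5 Hz.
Second harmonic of the second: 2·528.5 = 1057.0 Hz.
f_beat = |1066.5 − 1057.0| = 9.5 Hz.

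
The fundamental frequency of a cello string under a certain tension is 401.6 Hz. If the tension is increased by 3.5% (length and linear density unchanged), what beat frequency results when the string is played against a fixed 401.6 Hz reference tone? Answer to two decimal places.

6.97 Hz

For a string, f ∝ √T, so the new frequency is 401.6·√1.035 = 408.5676 Hz.
f_beat = |408.5676 − 401.6| = 6.97 Hz.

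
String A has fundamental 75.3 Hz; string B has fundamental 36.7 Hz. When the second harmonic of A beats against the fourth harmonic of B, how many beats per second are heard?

Second harmonic of the first: 2·75.3 = 150.6 Hz.
Fourth harmonic of the second: 4·36.7 = 146.8 Hz.
f_beat = |150.6 − 146.8| = 3.8 Hz.

3.8 Hz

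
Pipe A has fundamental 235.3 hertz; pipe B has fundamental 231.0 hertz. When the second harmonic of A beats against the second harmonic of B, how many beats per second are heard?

8.6 Hz

Second harmonic of the first: 2·235.3 = 470.6 Hz.
Second harmonic of the second: 2·231.0 = 462.0 Hz.
f_beat = |470.6 − 462.0| = 8.6 Hz.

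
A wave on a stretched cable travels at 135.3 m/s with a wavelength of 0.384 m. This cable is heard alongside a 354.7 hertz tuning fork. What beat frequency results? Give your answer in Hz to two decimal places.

2.36 Hz

Source frequency f = v/λ = 135.3/0.384 = 352.3438 Hz.
f_beat = |352.3438 − 354.7| = 2.36 Hz.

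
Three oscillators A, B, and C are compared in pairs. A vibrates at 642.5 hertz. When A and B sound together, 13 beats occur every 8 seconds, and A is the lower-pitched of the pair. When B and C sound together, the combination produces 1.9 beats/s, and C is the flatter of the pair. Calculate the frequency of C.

642.225 Hz

A–B: Beat frequency = 13/8 = 1.625 Hz.
B is above A, so f_B = 642.5 + 1.625 = 644.125 Hz.
C is below B, so f_C = 644.125 − 1.9 = 642.225 Hz.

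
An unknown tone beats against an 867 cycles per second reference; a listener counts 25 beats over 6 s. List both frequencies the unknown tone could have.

862.8333 Hz or 871.1667 Hz

Beat frequency = 25/6 = 4.1667 Hz.
|f − 867| = 4.1667, so f = 867 ± 4.1667.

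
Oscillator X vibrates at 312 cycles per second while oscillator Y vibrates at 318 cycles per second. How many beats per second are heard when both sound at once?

6 Hz

f_beat = |f₁ − f₂|.
|312 − 318| = 6 Hz.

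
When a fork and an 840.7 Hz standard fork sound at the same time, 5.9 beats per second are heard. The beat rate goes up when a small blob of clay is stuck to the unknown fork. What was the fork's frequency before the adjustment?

|f − 840.7| = 5.9, so the fork was at either 834.8 Hz or 846.6 Hz.
Adding mass to a fork lowers its frequency; the adjustment lowers the fork's frequency.
The beat rate rose, so the adjustment moved the fork further from 840.7 Hz — it was already below the reference.

834.8 Hz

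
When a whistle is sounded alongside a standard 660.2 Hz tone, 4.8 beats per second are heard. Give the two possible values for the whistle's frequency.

655.4 Hz or 665 Hz

|f − 660.2| = 4.8, so f = 660.2 ± 4.8.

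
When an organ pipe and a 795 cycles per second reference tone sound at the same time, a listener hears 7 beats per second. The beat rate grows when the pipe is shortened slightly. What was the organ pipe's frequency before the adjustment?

|f − 795| = 7, so the organ pipe was at either 788 Hz or 802 Hz.
A shorter pipe has a higher fundamental; the adjustment raises the organ pipe's frequency.
The beat rate rose, so the adjustment moved the organ pipe further from 795 Hz — it was already above the reference.

802 Hz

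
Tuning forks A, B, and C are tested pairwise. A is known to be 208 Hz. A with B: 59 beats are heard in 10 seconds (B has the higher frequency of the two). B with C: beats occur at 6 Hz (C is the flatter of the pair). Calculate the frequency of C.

A–B: Beat frequency = 59/10 = 5.9 Hz.
B is above A, so f_B = 208 + 5.9 = 213.9 Hz.
C is below B, so f_C = 213.9 − 6 = 207.9 Hz.

207.9 Hz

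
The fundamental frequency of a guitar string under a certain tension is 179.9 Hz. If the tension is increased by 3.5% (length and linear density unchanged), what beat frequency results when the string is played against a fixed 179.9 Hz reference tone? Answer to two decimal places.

For a string, f ∝ √T, so the new frequency is 179.9·√1.035 = 183.0212 Hz.
f_beat = |183.0212 − 179.9| = 3.12 Hz.

3.12 Hz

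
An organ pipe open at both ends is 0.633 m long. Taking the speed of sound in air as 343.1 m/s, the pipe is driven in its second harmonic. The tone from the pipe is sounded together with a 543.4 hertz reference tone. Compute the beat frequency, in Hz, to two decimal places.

1.38 Hz

Open pipe: f_n = n·v/(2L) = 2·343.1/(2·0.633) = 542.0221 Hz.
f_beat = |542.0221 − 543.4| = 1.38 Hz.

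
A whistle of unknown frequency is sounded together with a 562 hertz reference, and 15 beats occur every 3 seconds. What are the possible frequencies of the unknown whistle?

Beat frequency = 15/3 = 5 Hz.
|f − 562| = 5, so f = 562 ± 5.

557 Hz or 567 Hz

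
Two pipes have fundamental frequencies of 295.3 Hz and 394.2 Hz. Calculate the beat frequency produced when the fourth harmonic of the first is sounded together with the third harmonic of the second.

1.4 Hz

Fourth harmonic of the first: 4·295.3 = 1181.2 Hz.
Third harmonic of the second: 3·394.2 = 1182.6 Hz.
f_beat = |1181.2 − 1182.6| = 1.4 Hz.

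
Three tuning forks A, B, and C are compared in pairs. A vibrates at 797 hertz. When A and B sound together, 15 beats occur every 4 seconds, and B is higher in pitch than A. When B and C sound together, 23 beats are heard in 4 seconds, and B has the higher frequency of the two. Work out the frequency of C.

A–B: Beat frequency = 15/4 = 3.75 Hz.
B is above A, so f_B = 797 + 3.75 = 800.75 Hz.
B–C: Beat frequency = 23/4 = 5.75 Hz.
C is below B, so f_C = 800.75 − 5.75 = 795 Hz.

795 Hz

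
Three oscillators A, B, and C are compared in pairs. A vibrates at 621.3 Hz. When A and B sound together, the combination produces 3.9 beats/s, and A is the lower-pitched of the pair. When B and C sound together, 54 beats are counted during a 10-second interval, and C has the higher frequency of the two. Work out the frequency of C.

B is above A, so f_B = 621.3 + 3.9 = 625.2 Hz.
B–C: Beat frequency = 54/10 = 5.4 Hz.
C is above B, so f_C = 625.2 + 5.4 = 630.6 Hz.

630.6 Hz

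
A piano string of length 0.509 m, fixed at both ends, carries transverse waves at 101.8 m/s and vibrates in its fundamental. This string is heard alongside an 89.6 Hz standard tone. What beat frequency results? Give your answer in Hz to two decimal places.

For a string fixed at both ends, f_n = n·v/(2L) = 1·101.8/(2·0.509) = 100.0000 Hz.
f_beat = |100.0000 − 89.6| = 10.40 Hz.

10.40 Hz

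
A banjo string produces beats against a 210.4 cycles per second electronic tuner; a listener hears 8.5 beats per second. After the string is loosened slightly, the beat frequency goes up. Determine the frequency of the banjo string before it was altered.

|f − 210.4| = 8.5, so the banjo string was at either 201.9 Hz or 218.9 Hz.
Reducing tension lowers a string's frequency; the adjustment lowers the banjo string's frequency.
The beat rate rose, so the adjustment moved the banjo string further from 210.4 Hz — it was already below the reference.

201.9 Hz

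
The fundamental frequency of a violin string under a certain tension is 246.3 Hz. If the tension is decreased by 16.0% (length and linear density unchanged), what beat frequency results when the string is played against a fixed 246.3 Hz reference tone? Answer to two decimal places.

20.56 Hz

For a string, f ∝ √T, so the new frequency is 246.3·√0.840 = 225.7377 Hz.
f_beat = |225.7377 − 246.3| = 20.56 Hz.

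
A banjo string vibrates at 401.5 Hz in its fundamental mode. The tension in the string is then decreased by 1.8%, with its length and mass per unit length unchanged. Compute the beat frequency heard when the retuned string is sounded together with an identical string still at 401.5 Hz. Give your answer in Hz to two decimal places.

For a string, f ∝ √T, so the new frequency is 401.5·√0.982 = 397.8701 Hz.
f_beat = |397.8701 − 401.5| = 3.63 Hz.

3.63 Hz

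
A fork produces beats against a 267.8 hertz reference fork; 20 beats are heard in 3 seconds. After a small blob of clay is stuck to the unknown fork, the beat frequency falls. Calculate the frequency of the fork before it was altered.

274.4667 Hz

Beat frequency = 20/3 = 6.6667 Hz.
|f − 267.8| = 6.6667, so the fork was at either 261.1333 Hz or 274.4667 Hz.
Adding mass to a fork lowers its frequency; the adjustment lowers the fork's frequency.
The beat rate fell, so the adjustment moved the fork toward 267.8 Hz — it must have started above the reference.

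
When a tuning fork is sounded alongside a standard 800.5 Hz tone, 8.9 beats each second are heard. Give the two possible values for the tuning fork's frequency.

|f − 800.5| = 8.9, so f = 800.5 ± 8.9.

791.6 Hz or 809.4 Hz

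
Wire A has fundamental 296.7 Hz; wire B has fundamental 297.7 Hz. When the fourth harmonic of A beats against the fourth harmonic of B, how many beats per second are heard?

Fourth harmonic of the first: 4·296.7 = 1186.8 Hz.
Fourth harmonic of the second: 4·297.7 = 1190.8 Hz.
f_beat = |1186.8 − 1190.8| = 4.0 Hz.

4.0 Hz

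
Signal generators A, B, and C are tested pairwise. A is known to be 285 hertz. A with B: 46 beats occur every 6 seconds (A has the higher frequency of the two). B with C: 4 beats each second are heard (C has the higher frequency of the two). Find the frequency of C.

281.3333 Hz

A–B: Beat frequency = 46/6 = 7.6667 Hz.
B is below A, so f_B = 285 − 7.6667 = 277.3333 Hz.
C is above B, so f_C = 277.3333 + 4 = 281.3333 Hz.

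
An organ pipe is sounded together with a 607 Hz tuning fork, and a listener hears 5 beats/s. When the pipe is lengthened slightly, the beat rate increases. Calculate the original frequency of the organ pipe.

|f − 607| = 5, so the organ pipe was at either 602 Hz or 612 Hz.
A longer pipe has a lower fundamental; the adjustment lowers the organ pipe's frequency.
The beat rate rose, so the adjustment moved the organ pipe further from 607 Hz — it was already below the reference.

602 Hz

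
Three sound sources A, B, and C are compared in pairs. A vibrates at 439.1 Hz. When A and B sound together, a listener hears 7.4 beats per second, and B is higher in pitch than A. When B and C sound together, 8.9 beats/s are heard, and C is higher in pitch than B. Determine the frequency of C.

B is above A, so f_B = 439.1 + 7.4 = 446.5 Hz.
C is above B, so f_C = 446.5 + 8.9 = 455.4 Hz.

455.4 Hz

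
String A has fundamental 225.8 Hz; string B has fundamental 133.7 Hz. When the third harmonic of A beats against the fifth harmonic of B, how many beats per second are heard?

8.9 Hz

Third harmonic of the first: 3·225.8 = 677.4 Hz.
Fifth harmonic of the second: 5·133.7 = 668.5 Hz.
f_beat = |677.4 − 668.5| = 8.9 Hz.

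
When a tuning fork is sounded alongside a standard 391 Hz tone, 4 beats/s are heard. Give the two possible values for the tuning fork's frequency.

387 Hz or 395 Hz

|f − 391| = 4, so f = 391 ± 4.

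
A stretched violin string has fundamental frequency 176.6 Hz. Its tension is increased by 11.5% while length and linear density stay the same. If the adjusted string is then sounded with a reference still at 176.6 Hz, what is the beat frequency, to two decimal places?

9.88 Hz

For a string, f ∝ √T, so the new frequency is 176.6·√1.115 = 186.4782 Hz.
f_beat = |186.4782 − 176.6| = 9.88 Hz.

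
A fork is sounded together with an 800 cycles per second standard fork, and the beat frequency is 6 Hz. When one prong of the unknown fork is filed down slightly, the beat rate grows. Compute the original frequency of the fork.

|f − 800| = 6, so the fork was at either 794 Hz or 806 Hz.
Filing a prong removes mass and raises the fork's frequency; the adjustment raises the fork's frequency.
The beat rate rose, so the adjustment moved the fork further from 800 Hz — it was already above the reference.

806 Hz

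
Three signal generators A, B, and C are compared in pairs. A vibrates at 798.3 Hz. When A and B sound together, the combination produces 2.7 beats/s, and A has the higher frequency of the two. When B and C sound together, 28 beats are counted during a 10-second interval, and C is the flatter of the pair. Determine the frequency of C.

B is below A, so f_B = 798.3 − 2.7 = 795.6 Hz.
B–C: Beat frequency = 28/10 = 2.8 Hz.
C is below B, so f_C = 795.6 − 2.8 = 792.8 Hz.

792.8 Hz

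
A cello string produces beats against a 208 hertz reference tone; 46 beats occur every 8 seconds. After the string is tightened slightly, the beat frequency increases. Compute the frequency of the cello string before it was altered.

213.75 Hz

Beat frequency = 46/8 = 5.75 Hz.
|f − 208| = 5.75, so the cello string was at either 202.25 Hz or 213.75 Hz.
Increasing tension raises a string's frequency; the adjustment raises the cello string's frequency.
The beat rate rose, so the adjustment moved the cello string further from 208 Hz — it was already above the reference.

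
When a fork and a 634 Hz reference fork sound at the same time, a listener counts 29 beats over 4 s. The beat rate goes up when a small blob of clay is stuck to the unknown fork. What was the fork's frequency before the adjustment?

Beat frequency = 29/4 = 7.25 Hz.
|f − 634| = 7.25, so the fork was at either 626.75 Hz or 641.25 Hz.
Adding mass to a fork lowers its frequency; the adjustment lowers the fork's frequency.
The beat rate rose, so the adjustment moved the fork further from 634 Hz — it was already below the reference.

626.75 Hz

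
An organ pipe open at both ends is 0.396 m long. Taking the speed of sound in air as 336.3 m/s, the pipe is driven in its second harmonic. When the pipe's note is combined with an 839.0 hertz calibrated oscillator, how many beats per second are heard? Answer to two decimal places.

Open pipe: f_n = n·v/(2L) = 2·336.3/(2·0.396) = 849.2424 Hz.
f_beat = |849.2424 − 839.0| = 10.24 Hz.

10.24 Hz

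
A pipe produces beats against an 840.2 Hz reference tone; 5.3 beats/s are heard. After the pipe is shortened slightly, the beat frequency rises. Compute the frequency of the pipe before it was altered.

845.5 Hz

|f − 840.2| = 5.3, so the pipe was at either 834.9 Hz or 845.5 Hz.
A shorter pipe has a higher fundamental; the adjustment raises the pipe's frequency.
The beat rate rose, so the adjustment moved the pipe further from 840.2 Hz — it was already above the reference.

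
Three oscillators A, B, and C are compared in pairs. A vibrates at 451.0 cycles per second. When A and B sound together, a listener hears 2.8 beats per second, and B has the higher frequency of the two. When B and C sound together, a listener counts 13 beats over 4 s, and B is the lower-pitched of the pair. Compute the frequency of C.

457.05 Hz

B is above A, so f_B = 451.0 + 2.8 = 453.8 Hz.
B–C: Beat frequency = 13/4 = 3.25 Hz.
C is above B, so f_C = 453.8 + 3.25 = 457.05 Hz.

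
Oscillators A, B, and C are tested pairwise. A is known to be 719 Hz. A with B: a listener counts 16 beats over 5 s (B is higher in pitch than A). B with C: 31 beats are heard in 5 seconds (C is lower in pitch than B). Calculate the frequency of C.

716 Hz

A–B: Beat frequency = 16/5 = 3.2 Hz.
B is above A, so f_B = 719 + 3.2 = 722.2 Hz.
B–C: Beat frequency = 31/5 = 6.2 Hz.
C is below B, so f_C = 722.2 − 6.2 = 716 Hz.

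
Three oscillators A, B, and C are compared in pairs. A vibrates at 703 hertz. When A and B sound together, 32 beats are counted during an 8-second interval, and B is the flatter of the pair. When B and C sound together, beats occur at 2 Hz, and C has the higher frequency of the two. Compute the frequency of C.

701 Hz

A–B: Beat frequency = 32/8 = 4 Hz.
B is below A, so f_B = 703 − 4 = 699 Hz.
C is above B, so f_C = 699 + 2 = 701 Hz.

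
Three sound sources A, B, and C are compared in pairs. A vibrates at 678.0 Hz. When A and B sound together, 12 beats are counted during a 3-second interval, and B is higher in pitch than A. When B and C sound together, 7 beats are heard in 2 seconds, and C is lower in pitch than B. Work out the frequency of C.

A–B: Beat frequency = 12/3 = 4 Hz.
B is above A, so f_B = 678.0 + 4 = 682 Hz.
B–C: Beat frequency = 7/2 = 3.5 Hz.
C is below B, so f_C = 682 − 3.5 = 678.5 Hz.

678.5 Hz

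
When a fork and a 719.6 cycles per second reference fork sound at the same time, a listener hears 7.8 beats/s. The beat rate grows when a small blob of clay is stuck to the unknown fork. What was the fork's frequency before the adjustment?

711.8 Hz

|f − 719.6| = 7.8, so the fork was at either 711.8 Hz or 727.4 Hz.
Adding mass to a fork lowers its frequency; the adjustment lowers the fork's frequency.
The beat rate rose, so the adjustment moved the fork further from 719.6 Hz — it was already below the reference.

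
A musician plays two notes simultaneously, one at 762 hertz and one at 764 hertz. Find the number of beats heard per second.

f_beat = |f₁ − f₂|.
|762 − 764| = 2 Hz.

2 Hz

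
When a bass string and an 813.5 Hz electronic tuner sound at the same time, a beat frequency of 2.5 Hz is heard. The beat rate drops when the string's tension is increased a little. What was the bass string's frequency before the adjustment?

|f − 813.5| = 2.5, so the bass string was at either 811 Hz or 816 Hz.
Higher tension means higher frequency; the adjustment raises the bass string's frequency.
The beat rate fell, so the adjustment moved the bass string toward 813.5 Hz — it must have started below the reference.

811 Hz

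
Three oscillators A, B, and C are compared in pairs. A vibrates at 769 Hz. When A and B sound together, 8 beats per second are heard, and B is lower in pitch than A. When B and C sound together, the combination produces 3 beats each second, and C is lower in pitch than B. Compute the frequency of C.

B is below A, so f_B = 769 − 8 = 761 Hz.
C is below B, so f_C = 761 − 3 = 758 Hz.

758 Hz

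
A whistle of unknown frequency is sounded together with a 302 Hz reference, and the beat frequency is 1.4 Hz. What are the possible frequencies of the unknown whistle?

|f − 302| = 1.4, so f = 302 ± 1.4.

300.6 Hz or 303.4 Hz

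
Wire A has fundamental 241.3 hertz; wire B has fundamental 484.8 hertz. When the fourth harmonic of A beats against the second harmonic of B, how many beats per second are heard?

4.4 Hz

Fourth harmonic of the first: 4·241.3 = 965.2 Hz.
Second harmonic of the second: 2·484.8 = 969.6 Hz.
f_beat = |965.2 − 969.6| = 4.4 Hz.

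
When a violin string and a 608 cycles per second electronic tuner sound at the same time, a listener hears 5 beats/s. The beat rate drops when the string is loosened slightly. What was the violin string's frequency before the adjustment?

613 Hz

|f − 608| = 5, so the violin string was at either 603 Hz or 613 Hz.
Reducing tension lowers a string's frequency; the adjustment lowers the violin string's frequency.
The beat rate fell, so the adjustment moved the violin string toward 608 Hz — it must have started above the reference.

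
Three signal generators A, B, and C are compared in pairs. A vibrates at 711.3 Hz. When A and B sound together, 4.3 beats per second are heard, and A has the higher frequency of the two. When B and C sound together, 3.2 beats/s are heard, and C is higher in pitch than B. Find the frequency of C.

710.2 Hz

B is below A, so f_B = 711.3 − 4.3 = 707 Hz.
C is above B, so f_C = 707 + 3.2 = 710.2 Hz.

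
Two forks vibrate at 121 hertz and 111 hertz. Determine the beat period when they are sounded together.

f_beat = |121 − 111| = 10 Hz.
Beat period T = 1 / f_beat = 1 / 10 s.

0.100 s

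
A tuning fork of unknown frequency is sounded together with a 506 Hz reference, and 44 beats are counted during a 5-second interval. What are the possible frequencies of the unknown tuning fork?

497.2 Hz or 514.8 Hz

Beat frequency = 44/5 = 8.8 Hz.
|f − 506| = 8.8, so f = 506 ± 8.8.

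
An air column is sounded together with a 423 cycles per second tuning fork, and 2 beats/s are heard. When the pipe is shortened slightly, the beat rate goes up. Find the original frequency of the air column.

425 Hz

|f − 423| = 2, so the air column was at either 421 Hz or 425 Hz.
A shorter pipe has a higher fundamental; the adjustment raises the air column's frequency.
The beat rate rose, so the adjustment moved the air column further from 423 Hz — it was already above the reference.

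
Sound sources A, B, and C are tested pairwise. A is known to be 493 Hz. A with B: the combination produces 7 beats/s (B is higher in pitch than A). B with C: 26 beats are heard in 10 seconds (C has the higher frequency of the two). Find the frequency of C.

502.6 Hz

B is above A, so f_B = 493 + 7 = 500 Hz.
B–C: Beat frequency = 26/10 = 2.6 Hz.
C is above B, so f_C = 500 + 2.6 = 502.6 Hz.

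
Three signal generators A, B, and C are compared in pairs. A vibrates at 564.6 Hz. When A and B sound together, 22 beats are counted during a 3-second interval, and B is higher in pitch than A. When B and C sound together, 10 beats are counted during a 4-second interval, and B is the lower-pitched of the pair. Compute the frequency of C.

A–B: Beat frequency = 22/3 = 7.3333 Hz.
B is above A, so f_B = 564.6 + 7.3333 = 571.9333 Hz.
B–C: Beat frequency = 10/4 = 2.5 Hz.
C is above B, so f_C = 571.9333 + 2.5 = 574.4333 Hz.

574.4333 Hz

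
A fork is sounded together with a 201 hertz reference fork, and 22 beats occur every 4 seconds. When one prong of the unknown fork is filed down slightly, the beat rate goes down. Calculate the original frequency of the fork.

Beat frequency = 22/4 = 5.5 Hz.
|f − 201| = 5.5, so the fork was at either 195.5 Hz or 206.5 Hz.
Filing a prong removes mass and raises the fork's frequency; the adjustment raises the fork's frequency.
The beat rate fell, so the adjustment moved the fork toward 201 Hz — it must have started below the reference.

195.5 Hz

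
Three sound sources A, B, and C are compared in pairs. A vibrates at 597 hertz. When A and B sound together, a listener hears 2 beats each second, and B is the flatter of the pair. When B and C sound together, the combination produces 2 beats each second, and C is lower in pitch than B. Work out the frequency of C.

593 Hz

B is below A, so f_B = 597 − 2 = 595 Hz.
C is below B, so f_C = 595 − 2 = 593 Hz.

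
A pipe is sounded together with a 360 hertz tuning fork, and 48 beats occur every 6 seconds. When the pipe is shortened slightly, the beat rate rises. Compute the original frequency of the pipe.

368 Hz

Beat frequency = 48/6 = 8 Hz.
|f − 360| = 8, so the pipe was at either 352 Hz or 368 Hz.
A shorter pipe has a higher fundamental; the adjustment raises the pipe's frequency.
The beat rate rose, so the adjustment moved the pipe further from 360 Hz — it was already above the reference.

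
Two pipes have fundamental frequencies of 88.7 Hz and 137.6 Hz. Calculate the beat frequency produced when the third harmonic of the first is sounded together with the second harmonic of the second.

Third harmonic of the first: 3·88.7 = 266.1 Hz.
Second harmonic of the second: 2·137.6 = 275.2 Hz.
f_beat = |266.1 − 275.2| = 9.1 Hz.

9.1 Hz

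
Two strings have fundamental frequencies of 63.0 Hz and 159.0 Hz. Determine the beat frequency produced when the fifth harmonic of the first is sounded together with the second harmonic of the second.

3.0 Hz

Fifth harmonic of the first: 5·63.0 = 315.0 Hz.
Second harmonic of the second: 2·159.0 = 318.0 Hz.
f_beat = |315.0 − 318.0| = 3.0 Hz.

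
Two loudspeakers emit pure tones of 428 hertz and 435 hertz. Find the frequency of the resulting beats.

7 Hz

The beat frequency equals the magnitude of the frequency difference.
|428 − 435| = 7 Hz.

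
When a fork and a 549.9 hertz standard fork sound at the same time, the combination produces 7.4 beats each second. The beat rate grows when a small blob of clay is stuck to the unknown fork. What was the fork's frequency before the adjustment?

542.5 Hz

|f − 549.9| = 7.4, so the fork was at either 542.5 Hz or 557.3 Hz.
Adding mass to a fork lowers its frequency; the adjustment lowers the fork's frequency.
The beat rate rose, so the adjustment moved the fork further from 549.9 Hz — it was already below the reference.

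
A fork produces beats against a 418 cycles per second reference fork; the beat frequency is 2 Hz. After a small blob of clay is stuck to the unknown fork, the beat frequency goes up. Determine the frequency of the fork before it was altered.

|f − 418| = 2, so the fork was at either 416 Hz or 420 Hz.
Adding mass to a fork lowers its frequency; the adjustment lowers the fork's frequency.
The beat rate rose, so the adjustment moved the fork further from 418 Hz — it was already below the reference.

416 Hz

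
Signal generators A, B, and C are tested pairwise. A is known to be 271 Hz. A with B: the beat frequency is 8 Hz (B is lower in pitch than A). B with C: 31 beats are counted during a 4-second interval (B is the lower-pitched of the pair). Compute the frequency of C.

270.75 Hz

B is below A, so f_B = 271 − 8 = 263 Hz.
B–C: Beat frequency = 31/4 = 7.75 Hz.
C is above B, so f_C = 263 + 7.75 = 270.75 Hz.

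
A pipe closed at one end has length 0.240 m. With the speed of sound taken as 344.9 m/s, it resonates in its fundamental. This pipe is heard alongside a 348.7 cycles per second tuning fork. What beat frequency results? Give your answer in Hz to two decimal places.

Closed pipe (odd harmonics): f_n = n·v/(4L) = 1·344.9/(4·0.240) = 359.2708 Hz.
f_beat = |359.2708 − 348.7| = 10.57 Hz.

10.57 Hz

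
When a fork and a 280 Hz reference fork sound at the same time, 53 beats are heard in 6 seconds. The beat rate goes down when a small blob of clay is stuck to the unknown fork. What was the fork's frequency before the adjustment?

288.8333 Hz

Beat frequency = 53/6 = 8.8333 Hz.
|f − 280| = 8.8333, so the fork was at either 271.1667 Hz or 288.8333 Hz.
Adding mass to a fork lowers its frequency; the adjustment lowers the fork's frequency.
The beat rate fell, so the adjustment moved the fork toward 280 Hz — it must have started above the reference.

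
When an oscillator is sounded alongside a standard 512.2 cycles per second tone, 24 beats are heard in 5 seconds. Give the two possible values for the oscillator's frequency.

Beat frequency = 24/5 = 4.8 Hz.
|f − 512.2| = 4.8, so f = 512.2 ± 4.8.

507.4 Hz or 517 Hz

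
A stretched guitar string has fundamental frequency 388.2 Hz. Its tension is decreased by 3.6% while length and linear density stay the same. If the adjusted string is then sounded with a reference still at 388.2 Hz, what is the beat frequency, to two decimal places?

7.05 Hz

For a string, f ∝ √T, so the new frequency is 388.2·√0.964 = 381.1484 Hz.
f_beat = |381.1484 − 388.2| = 7.05 Hz.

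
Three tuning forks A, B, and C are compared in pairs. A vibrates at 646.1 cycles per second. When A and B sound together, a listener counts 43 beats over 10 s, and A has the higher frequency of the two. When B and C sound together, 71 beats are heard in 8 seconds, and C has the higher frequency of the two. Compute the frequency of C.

A–B: Beat frequency = 43/10 = 4.3 Hz.
B is below A, so f_B = 646.1 − 4.3 = 641.8 Hz.
B–C: Beat frequency = 71/8 = 8.875 Hz.
C is above B, so f_C = 641.8 + 8.875 = 650.675 Hz.

650.675 Hz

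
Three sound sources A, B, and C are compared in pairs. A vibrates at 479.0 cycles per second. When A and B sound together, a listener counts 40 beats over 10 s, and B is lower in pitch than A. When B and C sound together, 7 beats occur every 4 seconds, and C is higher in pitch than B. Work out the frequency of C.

476.75 Hz

A–B: Beat frequency = 40/10 = 4 Hz.
B is below A, so f_B = 479.0 − 4 = 475 Hz.
B–C: Beat frequency = 7/4 = 1.75 Hz.
C is above B, so f_C = 475 + 1.75 = 476.75 Hz.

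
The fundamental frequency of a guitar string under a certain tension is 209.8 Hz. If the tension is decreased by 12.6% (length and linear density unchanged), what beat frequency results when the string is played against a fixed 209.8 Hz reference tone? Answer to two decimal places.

13.66 Hz

For a string, f ∝ √T, so the new frequency is 209.8·√0.874 = 196.1378 Hz.
f_beat = |196.1378 − 209.8| = 13.66 Hz.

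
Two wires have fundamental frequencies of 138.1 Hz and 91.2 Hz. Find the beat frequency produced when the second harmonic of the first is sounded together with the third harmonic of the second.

Second harmonic of the first: 2·138.1 = 276.2 Hz.
Third harmonic of the second: 3·91.2 = 273.6 Hz.
f_beat = |276.2 − 273.6| = 2.6 Hz.

2.6 Hz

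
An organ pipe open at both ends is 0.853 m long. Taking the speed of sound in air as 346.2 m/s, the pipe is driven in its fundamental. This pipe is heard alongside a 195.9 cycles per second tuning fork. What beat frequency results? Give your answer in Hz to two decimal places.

Open pipe: f_n = n·v/(2L) = 1·346.2/(2·0.853) = 202.9308 Hz.
f_beat = |202.9308 − 195.9| = 7.03 Hz.

7.03 Hz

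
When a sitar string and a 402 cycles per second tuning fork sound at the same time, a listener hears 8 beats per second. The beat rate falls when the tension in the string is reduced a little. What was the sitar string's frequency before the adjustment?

|f − 402| = 8, so the sitar string was at either 394 Hz or 410 Hz.
Lower tension means lower frequency; the adjustment lowers the sitar string's frequency.
The beat rate fell, so the adjustment moved the sitar string toward 402 Hz — it must have started above the reference.

410 Hz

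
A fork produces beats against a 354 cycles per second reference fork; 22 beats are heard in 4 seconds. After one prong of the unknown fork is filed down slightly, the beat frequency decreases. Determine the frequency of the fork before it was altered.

348.5 Hz

Beat frequency = 22/4 = 5.5 Hz.
|f − 354| = 5.5, so the fork was at either 348.5 Hz or 359.5 Hz.
Filing a prong removes mass and raises the fork's frequency; the adjustment raises the fork's frequency.
The beat rate fell, so the adjustment moved the fork toward 354 Hz — it must have started below the reference.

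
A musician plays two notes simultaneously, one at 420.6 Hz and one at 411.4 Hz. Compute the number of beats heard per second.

The beat frequency equals the magnitude of the frequency difference.
|420.6 − 411.4| = 9.2 Hz.

9.2 Hz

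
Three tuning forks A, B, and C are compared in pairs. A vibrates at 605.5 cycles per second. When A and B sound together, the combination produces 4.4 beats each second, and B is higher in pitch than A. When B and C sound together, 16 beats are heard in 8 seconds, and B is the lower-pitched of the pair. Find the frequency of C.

B is above A, so f_B = 605.5 + 4.4 = 609.9 Hz.
B–C: Beat frequency = 16/8 = 2 Hz.
C is above B, so f_C = 609.9 + 2 = 611.9 Hz.

611.9 Hz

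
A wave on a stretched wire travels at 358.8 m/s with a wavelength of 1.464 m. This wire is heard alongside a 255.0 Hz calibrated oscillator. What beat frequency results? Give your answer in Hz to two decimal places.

9.92 Hz

Source frequency f = v/λ = 358.8/1.464 = 245.0820 Hz.
f_beat = |245.0820 − 255.0| = 9.92 Hz.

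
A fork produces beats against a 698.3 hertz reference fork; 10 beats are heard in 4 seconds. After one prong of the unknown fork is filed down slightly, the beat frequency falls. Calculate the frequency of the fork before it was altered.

695.8 Hz

Beat frequency = 10/4 = 2.5 Hz.
|f − 698.3| = 2.5, so the fork was at either 695.8 Hz or 700.8 Hz.
Filing a prong removes mass and raises the fork's frequency; the adjustment raises the fork's frequency.
The beat rate fell, so the adjustment moved the fork toward 698.3 Hz — it must have started below the reference.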